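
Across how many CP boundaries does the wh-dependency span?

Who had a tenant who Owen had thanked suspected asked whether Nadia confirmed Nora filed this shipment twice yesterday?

1

"who" is extracted from the subject of "asked".
Boundaries crossed, outermost first: [Ø] — 1 in total.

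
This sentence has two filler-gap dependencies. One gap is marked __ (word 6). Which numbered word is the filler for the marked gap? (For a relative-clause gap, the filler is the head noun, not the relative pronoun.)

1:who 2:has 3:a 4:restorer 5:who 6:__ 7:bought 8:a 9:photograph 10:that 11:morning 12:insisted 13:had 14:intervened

The marked gap is inside the relative clause, the subject of "bought".
Its filler is the head noun "restorer" (via "who"), at word 4.
(The other dependency links word 1 to a gap after word 12.)

4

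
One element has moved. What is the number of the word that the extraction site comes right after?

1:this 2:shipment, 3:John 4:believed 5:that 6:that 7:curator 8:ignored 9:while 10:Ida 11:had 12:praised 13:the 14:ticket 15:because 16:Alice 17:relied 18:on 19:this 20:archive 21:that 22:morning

The displaced element is "this shipment" (word 2).
It is linked across 1 clause boundary (that).
It functions as the direct object of "ignored", so the gap sits immediately after word 8 ("ignored").
Base order: John believed that that curator ignored this shipment while Ida had praised the ticket because Alice relied on this archive that morning.

8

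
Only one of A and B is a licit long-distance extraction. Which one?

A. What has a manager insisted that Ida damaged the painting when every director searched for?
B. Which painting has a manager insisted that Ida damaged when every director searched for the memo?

B

In A, the wh-phrase is extracted from inside an adjunct island (introduced by "when"), which blocks movement.
In B, the extraction path crosses only that-complement boundaries, which are transparent.
So B is grammatical.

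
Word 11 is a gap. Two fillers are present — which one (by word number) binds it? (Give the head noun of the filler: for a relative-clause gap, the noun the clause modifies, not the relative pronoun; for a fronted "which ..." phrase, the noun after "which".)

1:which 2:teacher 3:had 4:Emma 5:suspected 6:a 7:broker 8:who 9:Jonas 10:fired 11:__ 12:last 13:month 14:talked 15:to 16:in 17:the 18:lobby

The marked gap is inside the relative clause, the direct object of "fired".
Its filler is the head noun "broker" (via "who"), at word 7.
(The other dependency links word 2 to a gap after word 15.)

7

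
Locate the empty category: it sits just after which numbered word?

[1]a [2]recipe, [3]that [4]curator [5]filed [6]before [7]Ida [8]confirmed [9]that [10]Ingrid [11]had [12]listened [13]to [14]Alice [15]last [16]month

The displaced element is "a recipe" (word 2).
It functions as the direct object of "filed", so the gap sits immediately after word 5 ("filed").
Base order: That curator filed a recipe before Ida confirmed that Ingrid had listened to Alice last month.

5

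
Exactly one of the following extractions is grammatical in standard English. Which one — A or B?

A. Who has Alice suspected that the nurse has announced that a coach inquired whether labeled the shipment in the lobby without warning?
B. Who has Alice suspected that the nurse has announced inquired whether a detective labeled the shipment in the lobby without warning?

B

In A, the wh-phrase is extracted from inside a wh-island (introduced by "whether"), which blocks movement.
In B, the extraction path crosses only that-complement boundaries, which are transparent.
So B is grammatical.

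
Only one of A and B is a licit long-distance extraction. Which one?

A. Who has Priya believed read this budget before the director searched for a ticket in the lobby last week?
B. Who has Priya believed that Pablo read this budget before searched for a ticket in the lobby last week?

In B, the wh-phrase is extracted from inside an adjunct island (introduced by "before"), which blocks movement.
In A, the extraction path crosses only that-complement boundaries, which are transparent.
So A is grammatical.

A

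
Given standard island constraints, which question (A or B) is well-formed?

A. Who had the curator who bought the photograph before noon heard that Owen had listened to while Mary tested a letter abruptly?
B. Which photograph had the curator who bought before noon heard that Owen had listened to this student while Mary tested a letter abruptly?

A

In B, the wh-phrase is extracted from inside a complex-NP island (relative clause) (introduced by "who"), which blocks movement.
In A, the extraction path crosses only that-complement boundaries, which are transparent.
So A is grammatical.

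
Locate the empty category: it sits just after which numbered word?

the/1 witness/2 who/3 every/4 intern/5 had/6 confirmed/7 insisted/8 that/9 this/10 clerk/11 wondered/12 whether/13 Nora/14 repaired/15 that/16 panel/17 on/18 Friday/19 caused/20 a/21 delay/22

The displaced element is "the witness" (word 2).
It is linked across 1 clause boundary (Ø).
It functions as the subject of "insisted", so the gap sits immediately after word 7 ("confirmed").
Base order: Every intern had confirmed that the witness insisted that this clerk wondered whether Nora repaired that panel on Friday.

7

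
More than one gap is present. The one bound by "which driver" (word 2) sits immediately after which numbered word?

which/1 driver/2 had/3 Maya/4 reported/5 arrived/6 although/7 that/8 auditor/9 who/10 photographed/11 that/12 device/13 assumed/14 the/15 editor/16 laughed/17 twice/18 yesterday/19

5

The displaced element is "which driver" (word 2).
It is linked across 1 clause boundary (Ø).
It functions as the subject of "arrived", so the gap sits immediately after word 5 ("reported").
Base order: Maya had reported that which driver arrived although that auditor who photographed that device assumed the editor laughed twice yesterday.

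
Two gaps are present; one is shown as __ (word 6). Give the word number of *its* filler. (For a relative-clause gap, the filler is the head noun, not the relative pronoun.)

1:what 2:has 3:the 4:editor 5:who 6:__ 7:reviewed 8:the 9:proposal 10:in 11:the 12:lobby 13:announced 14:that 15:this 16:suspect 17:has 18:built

The marked gap is inside the relative clause, the subject of "reviewed".
Its filler is the head noun "editor" (via "who"), at word 4.
(The other dependency links word 1 to a gap after word 18.)

4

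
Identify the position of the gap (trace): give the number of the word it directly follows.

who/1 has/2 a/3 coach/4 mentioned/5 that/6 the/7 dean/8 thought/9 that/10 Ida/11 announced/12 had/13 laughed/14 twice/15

The displaced element is "who" (word 1).
It is linked across 3 clause boundaries (that → that → Ø).
It functions as the subject of "laughed", so the gap sits immediately after word 12 ("announced").
Base order: A coach has mentioned that the dean thought that Ida announced that who had laughed twice.

12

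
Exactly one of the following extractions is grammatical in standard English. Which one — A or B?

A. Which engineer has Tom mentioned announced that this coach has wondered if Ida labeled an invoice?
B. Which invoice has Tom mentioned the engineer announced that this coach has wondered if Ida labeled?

In B, the wh-phrase is extracted from inside a wh-island (introduced by "if"), which blocks movement.
In A, the extraction path crosses only that-complement boundaries, which are transparent.
So A is grammatical.

A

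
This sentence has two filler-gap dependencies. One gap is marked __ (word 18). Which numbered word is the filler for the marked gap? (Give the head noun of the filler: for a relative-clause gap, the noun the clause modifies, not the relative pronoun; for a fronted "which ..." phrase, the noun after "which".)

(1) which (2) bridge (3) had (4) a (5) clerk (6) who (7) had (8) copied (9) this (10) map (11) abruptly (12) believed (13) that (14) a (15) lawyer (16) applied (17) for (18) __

2

The marked gap is the object of the preposition "for" of "applied".
Its filler is the fronted wh-phrase "which bridge", at word 2.
(The other dependency links word 5 to a gap after word 6.)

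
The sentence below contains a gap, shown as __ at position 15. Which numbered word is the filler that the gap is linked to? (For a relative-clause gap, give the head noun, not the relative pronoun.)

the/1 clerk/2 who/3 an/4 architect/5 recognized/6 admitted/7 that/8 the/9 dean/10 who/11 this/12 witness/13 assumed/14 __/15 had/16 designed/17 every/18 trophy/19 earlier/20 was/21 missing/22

10

The gap at 15 is the subject of "designed", inside a relative clause.
The relative pronoun is "who" (word 11); it is bound by the head noun immediately before it.
Its filler is the head noun "dean", at word 10.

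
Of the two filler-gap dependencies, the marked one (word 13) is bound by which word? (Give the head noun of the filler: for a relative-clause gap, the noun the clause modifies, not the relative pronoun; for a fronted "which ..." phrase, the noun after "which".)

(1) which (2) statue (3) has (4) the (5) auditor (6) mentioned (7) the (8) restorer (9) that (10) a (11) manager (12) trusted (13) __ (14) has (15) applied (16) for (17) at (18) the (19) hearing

The marked gap is inside the relative clause, the direct object of "trusted".
Its filler is the head noun "restorer" (via "that"), at word 8.
(The other dependency links word 2 to a gap after word 16.)

8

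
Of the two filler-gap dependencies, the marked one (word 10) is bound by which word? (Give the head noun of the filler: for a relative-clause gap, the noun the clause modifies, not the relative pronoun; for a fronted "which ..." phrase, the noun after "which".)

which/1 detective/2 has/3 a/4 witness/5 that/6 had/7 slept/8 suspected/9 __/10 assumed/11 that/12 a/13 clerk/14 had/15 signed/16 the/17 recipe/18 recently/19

The marked gap is the subject of "assumed".
Its filler is the fronted wh-phrase "which detective", at word 2.
(The other dependency links word 5 to a gap after word 6.)

2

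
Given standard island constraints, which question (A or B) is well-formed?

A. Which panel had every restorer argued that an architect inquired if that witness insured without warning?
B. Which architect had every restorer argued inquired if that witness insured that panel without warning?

B

In A, the wh-phrase is extracted from inside a wh-island (introduced by "if"), which blocks movement.
In B, the extraction path crosses only that-complement boundaries, which are transparent.
So B is grammatical.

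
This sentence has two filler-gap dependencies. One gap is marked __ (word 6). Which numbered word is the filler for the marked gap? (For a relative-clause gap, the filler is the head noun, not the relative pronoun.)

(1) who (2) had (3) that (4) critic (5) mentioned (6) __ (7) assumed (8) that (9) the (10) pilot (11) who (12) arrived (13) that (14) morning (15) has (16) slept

The marked gap is the subject of "assumed".
Its filler is the fronted wh-phrase "who", at word 1.
(The other dependency links word 10 to a gap after word 11.)

1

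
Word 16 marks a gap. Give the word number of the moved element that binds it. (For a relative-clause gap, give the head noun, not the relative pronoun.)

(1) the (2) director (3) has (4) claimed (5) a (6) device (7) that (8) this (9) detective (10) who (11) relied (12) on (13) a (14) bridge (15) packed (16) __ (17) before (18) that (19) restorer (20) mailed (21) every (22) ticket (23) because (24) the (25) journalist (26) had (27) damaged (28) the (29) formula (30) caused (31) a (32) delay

6

The gap at 16 is the object of "packed", inside a relative clause.
The relative pronoun is "that" (word 7); it is bound by the head noun immediately before it.
Its filler is the head noun "device", at word 6.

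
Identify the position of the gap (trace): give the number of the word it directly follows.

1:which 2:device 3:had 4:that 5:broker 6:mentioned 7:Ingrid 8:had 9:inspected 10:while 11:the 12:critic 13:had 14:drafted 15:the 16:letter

9

The displaced element is "which device" (word 2).
It is linked across 1 clause boundary (Ø).
It functions as the direct object of "inspected", so the gap sits immediately after word 9 ("inspected").
Base order: That broker had mentioned Ingrid had inspected which device while the critic had drafted the letter.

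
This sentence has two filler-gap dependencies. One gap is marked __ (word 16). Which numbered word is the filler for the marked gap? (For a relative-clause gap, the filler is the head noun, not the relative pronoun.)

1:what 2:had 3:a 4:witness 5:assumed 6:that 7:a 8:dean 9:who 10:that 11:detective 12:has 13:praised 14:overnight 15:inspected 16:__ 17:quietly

1

The marked gap is the direct object of "inspected".
Its filler is the fronted wh-phrase "what", at word 1.
(The other dependency links word 8 to a gap after word 13.)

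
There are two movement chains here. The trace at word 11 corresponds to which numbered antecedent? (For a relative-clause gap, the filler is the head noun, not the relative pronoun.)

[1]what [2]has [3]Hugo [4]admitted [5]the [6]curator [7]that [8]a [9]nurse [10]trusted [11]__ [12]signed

The marked gap is inside the relative clause, the direct object of "trusted".
Its filler is the head noun "curator" (via "that"), at word 6.
(The other dependency links word 1 to a gap after word 12.)

6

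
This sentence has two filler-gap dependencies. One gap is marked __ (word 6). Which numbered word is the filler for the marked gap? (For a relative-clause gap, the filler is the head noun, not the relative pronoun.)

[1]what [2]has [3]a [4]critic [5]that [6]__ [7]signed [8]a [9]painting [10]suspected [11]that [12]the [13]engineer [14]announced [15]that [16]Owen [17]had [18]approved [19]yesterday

The marked gap is inside the relative clause, the subject of "signed".
Its filler is the head noun "critic" (via "that"), at word 4.
(The other dependency links word 1 to a gap after word 18.)

4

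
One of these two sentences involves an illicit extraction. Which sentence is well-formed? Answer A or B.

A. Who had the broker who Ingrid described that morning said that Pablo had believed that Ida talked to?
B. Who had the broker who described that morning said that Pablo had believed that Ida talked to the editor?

In B, the wh-phrase is extracted from inside a complex-NP island (relative clause) (introduced by "who"), which blocks movement.
In A, the extraction path crosses only that-complement boundaries, which are transparent.
So A is grammatical.

A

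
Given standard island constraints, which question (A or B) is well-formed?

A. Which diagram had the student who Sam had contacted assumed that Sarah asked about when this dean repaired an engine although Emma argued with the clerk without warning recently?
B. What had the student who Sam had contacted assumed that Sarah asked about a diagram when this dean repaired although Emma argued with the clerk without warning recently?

In B, the wh-phrase is extracted from inside an adjunct island (introduced by "when"), which blocks movement.
In A, the extraction path crosses only that-complement boundaries, which are transparent.
So A is grammatical.

A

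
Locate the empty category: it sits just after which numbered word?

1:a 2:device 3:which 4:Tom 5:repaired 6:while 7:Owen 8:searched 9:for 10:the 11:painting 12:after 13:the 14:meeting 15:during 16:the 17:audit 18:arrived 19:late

The displaced element is "a device" (word 2).
It functions as the direct object of "repaired", so the gap sits immediately after word 5 ("repaired").
Base order: Tom repaired a device while Owen searched for the painting after the meeting during the audit.

5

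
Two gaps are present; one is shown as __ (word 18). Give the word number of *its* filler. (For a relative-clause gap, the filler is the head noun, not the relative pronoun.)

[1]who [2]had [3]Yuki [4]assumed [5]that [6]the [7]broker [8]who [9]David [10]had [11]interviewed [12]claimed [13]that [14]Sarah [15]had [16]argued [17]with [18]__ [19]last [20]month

The marked gap is the object of the preposition "with" of "argued".
Its filler is the fronted wh-phrase "who", at word 1.
(The other dependency links word 7 to a gap after word 11.)

1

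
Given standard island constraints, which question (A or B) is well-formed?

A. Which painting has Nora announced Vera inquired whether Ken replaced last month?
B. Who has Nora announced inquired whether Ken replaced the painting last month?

B

In A, the wh-phrase is extracted from inside a wh-island (introduced by "whether"), which blocks movement.
In B, the extraction path crosses only that-complement boundaries, which are transparent.
So B is grammatical.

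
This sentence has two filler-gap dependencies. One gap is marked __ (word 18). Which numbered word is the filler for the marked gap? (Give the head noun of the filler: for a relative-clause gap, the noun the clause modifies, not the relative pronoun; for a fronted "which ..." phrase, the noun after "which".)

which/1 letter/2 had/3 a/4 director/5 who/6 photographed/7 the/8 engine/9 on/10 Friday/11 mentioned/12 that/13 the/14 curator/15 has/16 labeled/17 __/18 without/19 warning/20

2

The marked gap is the direct object of "labeled".
Its filler is the fronted wh-phrase "which letter", at word 2.
(The other dependency links word 5 to a gap after word 6.)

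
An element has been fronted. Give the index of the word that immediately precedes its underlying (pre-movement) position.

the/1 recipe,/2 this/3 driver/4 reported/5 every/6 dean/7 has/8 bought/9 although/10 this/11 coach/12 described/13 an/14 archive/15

The displaced element is "the recipe" (word 2).
It is linked across 1 clause boundary (Ø).
It functions as the direct object of "bought", so the gap sits immediately after word 9 ("bought").
Base order: This driver reported every dean has bought the recipe although this coach described an archive.

9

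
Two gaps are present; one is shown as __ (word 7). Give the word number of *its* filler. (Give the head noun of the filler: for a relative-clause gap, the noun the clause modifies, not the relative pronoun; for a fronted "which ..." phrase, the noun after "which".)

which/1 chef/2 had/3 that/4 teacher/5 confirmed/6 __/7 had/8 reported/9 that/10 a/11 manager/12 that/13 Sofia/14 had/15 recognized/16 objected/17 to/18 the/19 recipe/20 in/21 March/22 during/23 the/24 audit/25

The marked gap is the subject of "reported".
Its filler is the fronted wh-phrase "which chef", at word 2.
(The other dependency links word 12 to a gap after word 16.)

2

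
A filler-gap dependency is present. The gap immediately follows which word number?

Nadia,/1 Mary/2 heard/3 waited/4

3

The displaced element is "Nadia" (word 1).
It is linked across 1 clause boundary (Ø).
It functions as the subject of "waited", so the gap sits immediately after word 3 ("heard").
Base order: Mary heard Nadia waited.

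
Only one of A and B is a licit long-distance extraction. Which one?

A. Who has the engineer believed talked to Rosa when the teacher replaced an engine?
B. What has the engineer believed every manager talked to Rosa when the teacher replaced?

A

In B, the wh-phrase is extracted from inside an adjunct island (introduced by "when"), which blocks movement.
In A, the extraction path crosses only that-complement boundaries, which are transparent.
So A is grammatical.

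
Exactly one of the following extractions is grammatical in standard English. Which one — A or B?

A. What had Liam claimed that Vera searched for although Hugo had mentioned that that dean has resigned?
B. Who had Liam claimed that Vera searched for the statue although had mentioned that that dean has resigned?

In B, the wh-phrase is extracted from inside an adjunct island (introduced by "although"), which blocks movement.
In A, the extraction path crosses only that-complement boundaries, which are transparent.
So A is grammatical.

A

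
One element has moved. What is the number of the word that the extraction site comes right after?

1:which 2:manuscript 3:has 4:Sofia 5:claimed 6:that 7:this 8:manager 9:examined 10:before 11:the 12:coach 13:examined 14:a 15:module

The displaced element is "which manuscript" (word 2).
It is linked across 1 clause boundary (that).
It functions as the direct object of "examined", so the gap sits immediately after word 9 ("examined").
Base order: Sofia has claimed that this manager examined which manuscript before the coach examined a module.

9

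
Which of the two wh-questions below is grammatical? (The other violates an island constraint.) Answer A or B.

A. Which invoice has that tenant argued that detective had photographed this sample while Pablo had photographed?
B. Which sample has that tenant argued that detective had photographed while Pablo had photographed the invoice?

B

In A, the wh-phrase is extracted from inside an adjunct island (introduced by "while"), which blocks movement.
In B, the extraction path crosses only that-complement boundaries, which are transparent.
So B is grammatical.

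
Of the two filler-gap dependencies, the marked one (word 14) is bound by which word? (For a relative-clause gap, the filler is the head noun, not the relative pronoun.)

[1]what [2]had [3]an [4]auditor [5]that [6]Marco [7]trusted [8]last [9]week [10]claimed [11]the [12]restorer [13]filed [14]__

1

The marked gap is the direct object of "filed".
Its filler is the fronted wh-phrase "what", at word 1.
(The other dependency links word 4 to a gap after word 7.)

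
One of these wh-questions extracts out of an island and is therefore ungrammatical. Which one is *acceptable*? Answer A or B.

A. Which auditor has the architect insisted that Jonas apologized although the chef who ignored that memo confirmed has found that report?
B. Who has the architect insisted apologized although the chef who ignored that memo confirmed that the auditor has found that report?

B

In A, the wh-phrase is extracted from inside an adjunct island (introduced by "although"), which blocks movement.
In B, the extraction path crosses only that-complement boundaries, which are transparent.
So B is grammatical.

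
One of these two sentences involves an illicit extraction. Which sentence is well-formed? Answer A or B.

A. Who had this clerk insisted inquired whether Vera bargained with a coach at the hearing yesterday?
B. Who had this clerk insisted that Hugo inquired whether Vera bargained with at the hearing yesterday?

In B, the wh-phrase is extracted from inside a wh-island (introduced by "whether"), which blocks movement.
In A, the extraction path crosses only that-complement boundaries, which are transparent.
So A is grammatical.

A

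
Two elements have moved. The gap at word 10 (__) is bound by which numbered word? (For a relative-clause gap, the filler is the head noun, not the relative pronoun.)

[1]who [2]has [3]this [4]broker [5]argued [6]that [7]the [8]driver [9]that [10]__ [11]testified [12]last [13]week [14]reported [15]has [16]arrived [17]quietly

8

The marked gap is inside the relative clause, the subject of "testified".
Its filler is the head noun "driver" (via "that"), at word 8.
(The other dependency links word 1 to a gap after word 14.)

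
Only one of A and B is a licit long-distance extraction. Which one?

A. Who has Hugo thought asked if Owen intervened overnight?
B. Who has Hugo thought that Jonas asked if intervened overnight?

In B, the wh-phrase is extracted from inside a wh-island (introduced by "if"), which blocks movement.
In A, the extraction path crosses only that-complement boundaries, which are transparent.
So A is grammatical.

A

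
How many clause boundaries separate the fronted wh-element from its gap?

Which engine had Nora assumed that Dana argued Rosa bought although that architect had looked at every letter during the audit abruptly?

"which engine" is extracted from the object of "bought".
Boundaries crossed, outermost first: [that], [Ø] — 2 in total.

2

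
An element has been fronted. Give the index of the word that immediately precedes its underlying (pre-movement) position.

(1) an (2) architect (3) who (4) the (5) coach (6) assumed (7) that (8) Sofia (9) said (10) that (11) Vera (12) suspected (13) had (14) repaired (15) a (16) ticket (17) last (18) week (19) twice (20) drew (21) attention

12

The displaced element is "an architect" (word 2).
It is linked across 3 clause boundaries (that → that → Ø).
It functions as the subject of "repaired", so the gap sits immediately after word 12 ("suspected").
Base order: The coach assumed that Sofia said that Vera suspected that an architect had repaired a ticket last week twice.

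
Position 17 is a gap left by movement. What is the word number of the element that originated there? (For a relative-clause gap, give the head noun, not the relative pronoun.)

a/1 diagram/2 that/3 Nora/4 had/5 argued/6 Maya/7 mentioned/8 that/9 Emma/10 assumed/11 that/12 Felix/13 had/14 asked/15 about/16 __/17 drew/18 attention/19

2

The gap at 17 is the prepositional object of "asked", inside a relative clause.
The relative pronoun is "that" (word 3); it is bound by the head noun immediately before it.
Its filler is the head noun "diagram", at word 2.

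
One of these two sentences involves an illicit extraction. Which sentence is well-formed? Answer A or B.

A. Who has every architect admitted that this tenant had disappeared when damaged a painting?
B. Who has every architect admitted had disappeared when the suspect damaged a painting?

B

In A, the wh-phrase is extracted from inside an adjunct island (introduced by "when"), which blocks movement.
In B, the extraction path crosses only that-complement boundaries, which are transparent.
So B is grammatical.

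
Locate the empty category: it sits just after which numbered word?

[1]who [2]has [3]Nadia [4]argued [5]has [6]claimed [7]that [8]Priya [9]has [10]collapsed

4

The displaced element is "who" (word 1).
It is linked across 1 clause boundary (Ø).
It functions as the subject of "claimed", so the gap sits immediately after word 4 ("argued").
Base order: Nadia has argued who has claimed that Priya has collapsed.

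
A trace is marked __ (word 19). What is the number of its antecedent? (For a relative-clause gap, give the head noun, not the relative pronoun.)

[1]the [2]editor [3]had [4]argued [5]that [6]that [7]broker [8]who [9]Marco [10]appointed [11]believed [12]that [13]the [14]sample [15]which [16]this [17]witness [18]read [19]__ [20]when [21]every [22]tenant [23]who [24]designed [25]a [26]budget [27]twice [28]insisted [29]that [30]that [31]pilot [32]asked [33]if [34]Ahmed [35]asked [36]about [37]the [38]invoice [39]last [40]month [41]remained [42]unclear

The gap at 19 is the object of "read", inside a relative clause.
The relative pronoun is "which" (word 15); it is bound by the head noun immediately before it.
Its filler is the head noun "sample", at word 14.

14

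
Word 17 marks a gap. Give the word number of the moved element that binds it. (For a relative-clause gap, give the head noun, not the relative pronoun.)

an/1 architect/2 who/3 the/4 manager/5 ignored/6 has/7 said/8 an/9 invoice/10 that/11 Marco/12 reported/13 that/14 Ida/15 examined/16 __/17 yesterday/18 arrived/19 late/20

10

The gap at 17 is the object of "examined", inside a relative clause.
The relative pronoun is "that" (word 11); it is bound by the head noun immediately before it.
Its filler is the head noun "invoice", at word 10.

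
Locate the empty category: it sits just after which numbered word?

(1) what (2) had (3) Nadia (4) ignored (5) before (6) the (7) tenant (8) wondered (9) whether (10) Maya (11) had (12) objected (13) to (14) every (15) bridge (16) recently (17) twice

The displaced element is "what" (word 1).
It functions as the direct object of "ignored", so the gap sits immediately after word 4 ("ignored").
Base order: Nadia had ignored what before the tenant wondered whether Maya had objected to every bridge recently twice.

4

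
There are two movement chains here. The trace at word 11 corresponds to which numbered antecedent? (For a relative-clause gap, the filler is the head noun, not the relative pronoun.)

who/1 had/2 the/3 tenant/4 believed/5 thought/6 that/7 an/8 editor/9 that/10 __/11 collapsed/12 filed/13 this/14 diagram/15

9

The marked gap is inside the relative clause, the subject of "collapsed".
Its filler is the head noun "editor" (via "that"), at word 9.
(The other dependency links word 1 to a gap after word 5.)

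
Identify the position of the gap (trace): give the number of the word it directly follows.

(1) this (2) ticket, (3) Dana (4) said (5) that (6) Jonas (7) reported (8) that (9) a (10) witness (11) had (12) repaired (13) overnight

12

The displaced element is "this ticket" (word 2).
It is linked across 2 clause boundaries (that → that).
It functions as the direct object of "repaired", so the gap sits immediately after word 12 ("repaired").
Base order: Dana said that Jonas reported that a witness had repaired this ticket overnight.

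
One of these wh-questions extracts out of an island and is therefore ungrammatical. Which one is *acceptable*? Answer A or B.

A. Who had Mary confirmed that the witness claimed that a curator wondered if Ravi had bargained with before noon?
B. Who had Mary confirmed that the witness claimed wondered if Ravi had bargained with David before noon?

B

In A, the wh-phrase is extracted from inside a wh-island (introduced by "if"), which blocks movement.
In B, the extraction path crosses only that-complement boundaries, which are transparent.
So B is grammatical.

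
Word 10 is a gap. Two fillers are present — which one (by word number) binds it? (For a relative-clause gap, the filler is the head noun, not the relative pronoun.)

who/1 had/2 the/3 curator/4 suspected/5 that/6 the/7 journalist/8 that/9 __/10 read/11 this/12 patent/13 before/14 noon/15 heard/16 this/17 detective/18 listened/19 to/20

8

The marked gap is inside the relative clause, the subject of "read".
Its filler is the head noun "journalist" (via "that"), at word 8.
(The other dependency links word 1 to a gap after word 20.)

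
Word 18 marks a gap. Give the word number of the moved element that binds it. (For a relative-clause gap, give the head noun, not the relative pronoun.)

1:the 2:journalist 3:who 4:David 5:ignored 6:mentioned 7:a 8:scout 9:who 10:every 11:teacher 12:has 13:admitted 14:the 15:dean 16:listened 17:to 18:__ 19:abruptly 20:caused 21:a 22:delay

The gap at 18 is the prepositional object of "listened", inside a relative clause.
The relative pronoun is "who" (word 9); it is bound by the head noun immediately before it.
Its filler is the head noun "scout", at word 8.

8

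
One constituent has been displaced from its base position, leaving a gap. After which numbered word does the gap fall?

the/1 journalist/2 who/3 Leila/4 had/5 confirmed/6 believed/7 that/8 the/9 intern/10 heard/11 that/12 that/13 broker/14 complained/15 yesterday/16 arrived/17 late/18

6

The displaced element is "the journalist" (word 2).
It is linked across 1 clause boundary (Ø).
It functions as the subject of "believed", so the gap sits immediately after word 6 ("confirmed").
Base order: Leila had confirmed that the journalist believed that the intern heard that that broker complained yesterday.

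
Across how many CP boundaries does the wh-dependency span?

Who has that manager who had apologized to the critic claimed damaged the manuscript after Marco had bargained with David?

1

"who" is extracted from the subject of "damaged".
Boundaries crossed, outermost first: [Ø] — 1 in total.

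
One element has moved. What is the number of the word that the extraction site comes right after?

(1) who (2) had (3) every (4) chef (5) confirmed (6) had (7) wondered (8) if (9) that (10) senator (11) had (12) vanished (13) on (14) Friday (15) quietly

The displaced element is "who" (word 1).
It is linked across 1 clause boundary (Ø).
It functions as the subject of "wondered", so the gap sits immediately after word 5 ("confirmed").
Base order: Every chef had confirmed who had wondered if that senator had vanished on Friday quietly.

5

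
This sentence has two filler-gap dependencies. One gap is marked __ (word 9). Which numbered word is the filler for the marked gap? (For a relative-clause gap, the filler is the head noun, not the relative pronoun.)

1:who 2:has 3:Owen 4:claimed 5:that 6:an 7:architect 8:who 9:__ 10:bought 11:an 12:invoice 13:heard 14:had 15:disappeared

7

The marked gap is inside the relative clause, the subject of "bought".
Its filler is the head noun "architect" (via "who"), at word 7.
(The other dependency links word 1 to a gap after word 13.)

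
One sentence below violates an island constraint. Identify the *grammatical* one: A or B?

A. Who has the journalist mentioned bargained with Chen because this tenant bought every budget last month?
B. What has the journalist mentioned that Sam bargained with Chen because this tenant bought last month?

A

In B, the wh-phrase is extracted from inside an adjunct island (introduced by "because"), which blocks movement.
In A, the extraction path crosses only that-complement boundaries, which are transparent.
So A is grammatical.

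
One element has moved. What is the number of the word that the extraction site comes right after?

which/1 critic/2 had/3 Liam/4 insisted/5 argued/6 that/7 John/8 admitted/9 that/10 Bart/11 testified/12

5

The displaced element is "which critic" (word 2).
It is linked across 1 clause boundary (Ø).
It functions as the subject of "argued", so the gap sits immediately after word 5 ("insisted").
Base order: Liam had insisted that which critic argued that John admitted that Bart testified.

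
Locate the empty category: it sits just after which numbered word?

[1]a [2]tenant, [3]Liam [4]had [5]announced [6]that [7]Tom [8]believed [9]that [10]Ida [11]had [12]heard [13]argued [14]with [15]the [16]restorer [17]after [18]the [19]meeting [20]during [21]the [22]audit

The displaced element is "a tenant" (word 2).
It is linked across 3 clause boundaries (that → that → Ø).
It functions as the subject of "argued", so the gap sits immediately after word 12 ("heard").
Base order: Liam had announced that Tom believed that Ida had heard a tenant argued with the restorer after the meeting during the audit.

12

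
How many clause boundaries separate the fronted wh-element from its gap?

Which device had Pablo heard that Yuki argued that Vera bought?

2

"which device" is extracted from the object of "bought".
Boundaries crossed, outermost first: [that], [that] — 2 in total.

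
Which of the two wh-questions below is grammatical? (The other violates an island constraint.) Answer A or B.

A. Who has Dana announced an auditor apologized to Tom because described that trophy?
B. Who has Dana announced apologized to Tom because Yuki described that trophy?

B

In A, the wh-phrase is extracted from inside an adjunct island (introduced by "because"), which blocks movement.
In B, the extraction path crosses only that-complement boundaries, which are transparent.
So B is grammatical.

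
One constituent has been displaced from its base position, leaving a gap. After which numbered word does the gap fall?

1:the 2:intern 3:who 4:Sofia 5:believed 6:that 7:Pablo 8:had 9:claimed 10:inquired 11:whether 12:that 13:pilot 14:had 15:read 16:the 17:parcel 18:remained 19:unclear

9

The displaced element is "the intern" (word 2).
It is linked across 2 clause boundaries (that → Ø).
It functions as the subject of "inquired", so the gap sits immediately after word 9 ("claimed").
Base order: Sofia believed that Pablo had claimed that the intern inquired whether that pilot had read the parcel.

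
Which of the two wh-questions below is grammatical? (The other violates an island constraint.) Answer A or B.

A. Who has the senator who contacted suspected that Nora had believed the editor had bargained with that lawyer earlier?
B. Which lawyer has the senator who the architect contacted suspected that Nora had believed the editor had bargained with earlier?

B

In A, the wh-phrase is extracted from inside a complex-NP island (relative clause) (introduced by "who"), which blocks movement.
In B, the extraction path crosses only that-complement boundaries, which are transparent.
So B is grammatical.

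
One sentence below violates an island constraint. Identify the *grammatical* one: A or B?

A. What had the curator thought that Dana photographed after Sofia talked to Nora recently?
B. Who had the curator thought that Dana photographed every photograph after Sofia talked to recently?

In B, the wh-phrase is extracted from inside an adjunct island (introduced by "after"), which blocks movement.
In A, the extraction path crosses only that-complement boundaries, which are transparent.
So A is grammatical.

A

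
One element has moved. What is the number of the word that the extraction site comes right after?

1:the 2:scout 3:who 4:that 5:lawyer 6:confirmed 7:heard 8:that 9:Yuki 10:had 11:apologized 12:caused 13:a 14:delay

The displaced element is "the scout" (word 2).
It is linked across 1 clause boundary (Ø).
It functions as the subject of "heard", so the gap sits immediately after word 6 ("confirmed").
Base order: That lawyer confirmed that the scout heard that Yuki had apologized.

6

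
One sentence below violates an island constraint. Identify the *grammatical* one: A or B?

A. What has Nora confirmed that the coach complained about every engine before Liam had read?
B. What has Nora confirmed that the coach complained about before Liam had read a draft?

In A, the wh-phrase is extracted from inside an adjunct island (introduced by "before"), which blocks movement.
In B, the extraction path crosses only that-complement boundaries, which are transparent.
So B is grammatical.

B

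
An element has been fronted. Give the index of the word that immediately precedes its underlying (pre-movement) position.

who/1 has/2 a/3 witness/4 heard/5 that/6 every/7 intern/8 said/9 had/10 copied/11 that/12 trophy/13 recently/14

The displaced element is "who" (word 1).
It is linked across 2 clause boundaries (that → Ø).
It functions as the subject of "copied", so the gap sits immediately after word 9 ("said").
Base order: A witness has heard that every intern said who had copied that trophy recently.

9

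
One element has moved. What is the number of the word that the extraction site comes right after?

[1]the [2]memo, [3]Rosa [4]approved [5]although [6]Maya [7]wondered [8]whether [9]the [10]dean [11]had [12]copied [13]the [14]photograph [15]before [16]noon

4

The displaced element is "the memo" (word 2).
It functions as the direct object of "approved", so the gap sits immediately after word 4 ("approved").
Base order: Rosa approved the memo although Maya wondered whether the dean had copied the photograph before noon.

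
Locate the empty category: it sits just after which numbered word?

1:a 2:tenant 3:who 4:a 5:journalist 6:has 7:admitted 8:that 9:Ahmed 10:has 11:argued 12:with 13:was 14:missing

12

The displaced element is "a tenant" (word 2).
It is linked across 1 clause boundary (that).
It functions as the object of the preposition "with" of "argued", so the gap sits immediately after word 12 ("with").
Base order: A journalist has admitted that Ahmed has argued with a tenant.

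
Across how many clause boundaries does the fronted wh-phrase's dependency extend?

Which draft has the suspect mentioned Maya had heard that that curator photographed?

"which draft" is extracted from the object of "photographed".
Boundaries crossed, outermost first: [Ø], [that] — 2 in total.

2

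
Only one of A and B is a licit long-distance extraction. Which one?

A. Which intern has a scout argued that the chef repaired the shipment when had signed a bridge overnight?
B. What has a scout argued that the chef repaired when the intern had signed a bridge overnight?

B

In A, the wh-phrase is extracted from inside an adjunct island (introduced by "when"), which blocks movement.
In B, the extraction path crosses only that-complement boundaries, which are transparent.
So B is grammatical.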